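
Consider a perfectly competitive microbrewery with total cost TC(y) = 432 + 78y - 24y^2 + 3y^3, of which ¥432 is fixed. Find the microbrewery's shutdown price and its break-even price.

AVC = 78 - 24y + 3y^2; minimized at y = 4, giving min AVC = ¥30. That is the shutdown price.
ATC = 432/y + 78 - 24y + 3y^2. Setting dATC/dy = −432/y^2 − 24 + 6y = 0 gives y = 6 (since 6·6^3 − 24·6^2 = 432).
min ATC = 432/6 + 78 − 24·6 + 3·6^2 = ¥114. That is the break-even price.
Between these two prices the firm operates at a loss; above ¥114 it earns a profit.

Shutdown price = ¥30; break-even price = ¥114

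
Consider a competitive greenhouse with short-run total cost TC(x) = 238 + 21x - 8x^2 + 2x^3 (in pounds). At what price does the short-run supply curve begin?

The shutdown price is the minimum of AVC. VC = 21x - 8x^2 + 2x^3, so AVC = 21 - 8x + 2x^2.
At the minimum of AVC, MC = AVC. MC = 21 - 16x + 6x^2; setting MC = AVC gives 4x^2 - 8x = 0, so x = 2. min AVC = 13.
For P < £13 the firm produces nothing.

£13 per unit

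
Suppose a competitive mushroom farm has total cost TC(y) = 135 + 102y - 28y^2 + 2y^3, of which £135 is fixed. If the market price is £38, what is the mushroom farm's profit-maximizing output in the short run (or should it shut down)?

From TC, MC = TC'(y) = 102 - 56y + 6y^2 and AVC = VC/y = 102 - 28y + 2y^2.
AVC is minimized where dAVC/dy = -28 + 4y = 0, at y = 7; min AVC = 102 - 28·7 + 2·7^2 = £4.
Because £38 ≥ £4, revenue can cover variable cost; the firm operates.
Solving P = MC: 64 - 56y + 6y^2 = 0 ⇒ y = 4/3 or 8. On the upward-sloping branch, y* = 8.
Check: AVC at y = 8 is £6 ≤ P, so revenue covers variable cost.
Profit = P·y − TC = 38·8 − 183 = £121.

Produce at y = 8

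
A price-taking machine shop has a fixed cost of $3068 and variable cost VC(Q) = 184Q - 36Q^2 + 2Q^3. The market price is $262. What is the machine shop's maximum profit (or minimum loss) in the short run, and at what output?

Profit = -$364 at Q = 13

AVC = 184 - 36Q + 2Q^2; min AVC = $22 at Q = 9. Since P = $262 ≥ min AVC, the firm produces.
With MC = 184 - 72Q + 6Q^2, P = MC on the upward-sloping part at Q* = 13.
TR = 262·13 = 3406. TC = 3068 + 702 = 3770. Profit = 3406 − 3770 = -$364.
Shutting down would mean losing the fixed cost of $3068, so operating at a loss of $364 is better by $2704.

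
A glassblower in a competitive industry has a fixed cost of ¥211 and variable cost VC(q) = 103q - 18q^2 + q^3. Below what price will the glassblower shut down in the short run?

The shutdown price is the minimum of AVC. VC = 103q - 18q^2 + q^3, so AVC = 103 - 18q + q^2.
At the minimum of AVC, MC = AVC. MC = 103 - 36q + 3q^2; setting MC = AVC gives 2q^2 - 18q = 0, so q = 9. min AVC = 22.
The firm shuts down for any P below ¥22.

¥22 per unit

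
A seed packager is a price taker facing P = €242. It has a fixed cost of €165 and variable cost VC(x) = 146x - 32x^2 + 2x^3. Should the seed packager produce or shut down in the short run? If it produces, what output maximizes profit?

Strip out fixed cost: VC = 146x - 32x^2 + 2x^3. Then AVC = 146 - 32x + 2x^2 and MC = 146 - 64x + 6x^2.
The AVC parabola has its vertex at x = 32/4 = 8, where AVC = 146 - 32·8 + 2·8^2 = €18.
Because €242 ≥ €18, revenue can cover variable cost; the firm operates.
P = MC gives -96 - 64x + 6x^2 = 0, with roots -4/3 and 12. Take the larger (rising MC): x* = 12.
Check: AVC at x = 12 is €50 ≤ P, so revenue covers variable cost.
Profit = P·x − TC = 242·12 − 765 = €2139.

Produce at x = 12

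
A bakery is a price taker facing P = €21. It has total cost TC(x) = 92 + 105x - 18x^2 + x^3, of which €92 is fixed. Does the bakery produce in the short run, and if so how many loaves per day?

Strip out fixed cost: VC = 105x - 18x^2 + x^3. Then AVC = 105 - 18x + x^2 and MC = 105 - 36x + 3x^2.
The AVC parabola has its vertex at x = 18/2 = 9, where AVC = 105 - 18·9 + 9^2 = €24.
With P < min AVC (€21 < €24), every unit sold adds to the loss.
Shutting down limits the loss to fixed cost, €92.

Shut down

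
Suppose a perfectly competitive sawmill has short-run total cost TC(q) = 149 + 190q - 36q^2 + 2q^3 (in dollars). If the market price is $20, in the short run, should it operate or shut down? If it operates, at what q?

Shut down

Strip out fixed cost: VC = 190q - 36q^2 + 2q^3. Then AVC = 190 - 36q + 2q^2 and MC = 190 - 72q + 6q^2.
AVC hits its minimum where MC = AVC, at q = 9, giving min AVC = 190 - 36·9 + 2·9^2 = $28.
Since P = $20 < min AVC = $28, price fails to cover variable cost at any output.
Shutting down limits the loss to fixed cost, $149.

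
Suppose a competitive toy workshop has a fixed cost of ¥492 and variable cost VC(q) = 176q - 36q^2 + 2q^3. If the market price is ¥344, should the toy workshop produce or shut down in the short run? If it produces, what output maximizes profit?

Strip out fixed cost: VC = 176q - 36q^2 + 2q^3. Then AVC = 176 - 36q + 2q^2 and MC = 176 - 72q + 6q^2.
The AVC parabola has its vertex at q = 36/4 = 9, where AVC = 176 - 36·9 + 2·9^2 = ¥14.
Since P = ¥344 ≥ min AVC = ¥14, price covers variable cost and the firm should produce.
Solving P = MC: -168 - 72q + 6q^2 = 0 ⇒ q = -2 or 14. On the upward-sloping branch, q* = 14.
Check: AVC at q = 14 is ¥64 ≤ P, so revenue covers variable cost.
Profit = P·q − TC = 344·14 − 1388 = ¥3428.

Produce at q = 14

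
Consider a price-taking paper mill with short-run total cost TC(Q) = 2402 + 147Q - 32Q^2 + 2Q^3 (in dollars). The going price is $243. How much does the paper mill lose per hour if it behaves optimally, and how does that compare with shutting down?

Profit = -$98 at Q = 12

AVC = 147 - 32Q + 2Q^2 has its minimum $19 at Q = 8; price $243 clears that bar, so the firm operates.
MC = 147 - 64Q + 6Q^2. Setting P = MC and taking the root on the rising branch gives Q* = 12.
TR = 243·12 = 2916. TC = 2402 + 612 = 3014. Profit = 2916 − 3014 = -$98.
That loss of $98 beats the $2402 the firm would lose by shutting down; producing recovers $2304 of fixed cost.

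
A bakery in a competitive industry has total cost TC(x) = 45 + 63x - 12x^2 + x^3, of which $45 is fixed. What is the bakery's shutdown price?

$27 per unit

Short-run supply begins at min AVC. From VC = 63x - 12x^2 + x^3, AVC = 63 - 12x + x^2.
dAVC/dx = -12 + 2x = 0 gives x = 6. min AVC = 63 - 12·6 + 6^2 = 27.
So the shutdown price is $27.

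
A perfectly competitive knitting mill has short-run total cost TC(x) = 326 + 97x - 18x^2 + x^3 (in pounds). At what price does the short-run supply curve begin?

The shutdown price is the minimum of AVC. VC = 97x - 18x^2 + x^3, so AVC = 97 - 18x + x^2.
At the minimum of AVC, MC = AVC. MC = 97 - 36x + 3x^2; setting MC = AVC gives 2x^2 - 18x = 0, so x = 9. min AVC = 16.
So the shutdown price is £16.

£16 per unit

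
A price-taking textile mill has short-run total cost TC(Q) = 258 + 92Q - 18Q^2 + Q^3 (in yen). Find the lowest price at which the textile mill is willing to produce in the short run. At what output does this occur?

¥11 per unit, at Q = 9

Short-run supply begins at min AVC. From VC = 92Q - 18Q^2 + Q^3, AVC = 92 - 18Q + Q^2.
dAVC/dQ = -18 + 2Q = 0 gives Q = 9. min AVC = 92 - 18·9 + 9^2 = 11.
The firm shuts down for any P below ¥11.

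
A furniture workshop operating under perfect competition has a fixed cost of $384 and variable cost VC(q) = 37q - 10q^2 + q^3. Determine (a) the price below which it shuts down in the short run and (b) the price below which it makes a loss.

Shutdown price = $12; break-even price = $69

AVC = 37 - 10q + q^2; minimized at q = 5, giving min AVC = $12. That is the shutdown price.
ATC = 384/q + 37 - 10q + q^2. Setting dATC/dq = −384/q^2 − 10 + 2q = 0 gives q = 8 (since 2·8^3 − 10·8^2 = 384).
min ATC = 384/8 + 37 − 10·8 + 8^2 = $69. That is the break-even price.
For $12 ≤ P < $69 the firm produces at a loss; below $12 it shuts down.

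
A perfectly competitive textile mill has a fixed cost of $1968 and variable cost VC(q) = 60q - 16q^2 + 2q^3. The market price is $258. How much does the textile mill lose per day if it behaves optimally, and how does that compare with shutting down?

Profit = -$348 at q = 9

AVC = 60 - 16q + 2q^2; min AVC = $28 at q = 4. Since P = $258 ≥ min AVC, the firm produces.
MC = 60 - 32q + 6q^2. Setting P = MC and taking the root on the rising branch gives q* = 9.
TR = 258·9 = 2322. TC = 1968 + 702 = 2670. Profit = 2322 − 2670 = -$348.
Shutting down would mean losing the fixed cost of $1968, so operating at a loss of $348 is better by $1620.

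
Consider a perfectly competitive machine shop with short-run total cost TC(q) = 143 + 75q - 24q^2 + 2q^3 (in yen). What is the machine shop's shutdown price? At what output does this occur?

¥3 per unit, at q = 6

The shutdown price is the minimum of AVC. VC = 75q - 24q^2 + 2q^3, so AVC = 75 - 24q + 2q^2.
At the minimum of AVC, MC = AVC. MC = 75 - 48q + 6q^2; setting MC = AVC gives 4q^2 - 24q = 0, so q = 6. min AVC = 3.
So the shutdown price is ¥3.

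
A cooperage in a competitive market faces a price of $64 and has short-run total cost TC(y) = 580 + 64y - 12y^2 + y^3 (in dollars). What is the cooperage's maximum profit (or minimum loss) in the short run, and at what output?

AVC = 64 - 12y + y^2 has its minimum $28 at y = 6; price $64 clears that bar, so the firm operates.
MC = 64 - 24y + 3y^2. Setting P = MC and taking the root on the rising branch gives y* = 8.
TR = 64·8 = 512. TC = 580 + 256 = 836. Profit = 512 − 836 = -$324.
Shutting down would mean losing the fixed cost of $580, so operating at a loss of $324 is better by $256.

Profit = -$324 at y = 8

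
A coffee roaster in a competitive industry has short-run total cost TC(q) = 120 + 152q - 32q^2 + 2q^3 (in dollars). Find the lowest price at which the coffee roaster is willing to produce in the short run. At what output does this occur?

The shutdown price is the minimum of AVC. VC = 152q - 32q^2 + 2q^3, so AVC = 152 - 32q + 2q^2.
At the minimum of AVC, MC = AVC. MC = 152 - 64q + 6q^2; setting MC = AVC gives 4q^2 - 32q = 0, so q = 8. min AVC = 24.
The firm shuts down for any P below $24.

$24 per unit, at q = 8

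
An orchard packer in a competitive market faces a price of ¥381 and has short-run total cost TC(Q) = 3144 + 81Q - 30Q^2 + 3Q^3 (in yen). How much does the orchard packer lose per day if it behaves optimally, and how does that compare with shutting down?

Profit = -¥144 at Q = 10

AVC = 81 - 30Q + 3Q^2 has its minimum ¥6 at Q = 5; price ¥381 clears that bar, so the firm operates.
With MC = 81 - 60Q + 9Q^2, P = MC on the upward-sloping part at Q* = 10.
TR = 381·10 = 3810. TC = 3144 + 810 = 3954. Profit = 3810 − 3954 = -¥144.
That loss of ¥144 beats the ¥3144 the firm would lose by shutting down; producing recovers ¥3000 of fixed cost.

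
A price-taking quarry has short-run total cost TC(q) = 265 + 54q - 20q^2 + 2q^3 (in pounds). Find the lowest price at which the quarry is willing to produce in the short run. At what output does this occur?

£4 per unit, at q = 5

The firm shuts down when price falls below the minimum of average variable cost. AVC = VC/q = 54 - 20q + 2q^2.
At the minimum of AVC, MC = AVC. MC = 54 - 40q + 6q^2; setting MC = AVC gives 4q^2 - 20q = 0, so q = 5. min AVC = 4.
For P < £4 the firm produces nothing.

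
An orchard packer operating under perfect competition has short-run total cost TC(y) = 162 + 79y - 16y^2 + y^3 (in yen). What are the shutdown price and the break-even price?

Shutdown price = ¥15; break-even price = ¥34

Shutdown price = min AVC. AVC = 79 - 16y + y^2, with vertex at y = 8 and minimum ¥15.
ATC = 162/y + 79 - 16y + y^2. Setting dATC/dy = −162/y^2 − 16 + 2y = 0 gives y = 9 (since 2·9^3 − 16·9^2 = 162).
min ATC = 162/9 + 79 − 16·9 + 9^2 = ¥34. That is the break-even price.
Between these two prices the firm operates at a loss; above ¥34 it earns a profit.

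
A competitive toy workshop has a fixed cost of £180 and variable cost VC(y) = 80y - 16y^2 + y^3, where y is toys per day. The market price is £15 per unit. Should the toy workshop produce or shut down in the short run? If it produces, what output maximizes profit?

Strip out fixed cost: VC = 80y - 16y^2 + y^3. Then AVC = 80 - 16y + y^2 and MC = 80 - 32y + 3y^2.
AVC hits its minimum where MC = AVC, at y = 8, giving min AVC = 80 - 16·8 + 8^2 = £16.
With P < min AVC (£15 < £16), every unit sold adds to the loss.
The firm minimizes its loss by shutting down and losing only its fixed cost of £180.

Shut down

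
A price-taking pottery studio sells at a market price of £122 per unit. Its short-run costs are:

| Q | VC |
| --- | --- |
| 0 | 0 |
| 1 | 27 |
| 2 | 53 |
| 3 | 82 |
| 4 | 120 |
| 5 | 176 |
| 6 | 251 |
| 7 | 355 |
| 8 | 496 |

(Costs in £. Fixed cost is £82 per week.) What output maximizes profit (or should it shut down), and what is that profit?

Compute π = P·Q − TC at each output: Q=0: -82; Q=1: 13; Q=2: 109; Q=3: 202; Q=4: 286; Q=5: 352; Q=6: 399; Q=7: 417; Q=8: 398.
Profit is maximized at Q = 7. AVC there is 355/7 = £50.71 ≤ P, so producing beats shutting down (which would give -£82).

Q = 7; profit = £417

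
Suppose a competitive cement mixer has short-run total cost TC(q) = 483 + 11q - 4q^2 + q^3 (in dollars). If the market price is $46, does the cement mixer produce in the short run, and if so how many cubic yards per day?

Produce at q = 5

Strip out fixed cost: VC = 11q - 4q^2 + q^3. Then AVC = 11 - 4q + q^2 and MC = 11 - 8q + 3q^2.
The AVC parabola has its vertex at q = 4/2 = 2, where AVC = 11 - 4·2 + 2^2 = $7.
P = $46 exceeds min AVC = $7, so the firm stays open.
P = MC gives -35 - 8q + 3q^2 = 0, with roots -7/3 and 5. Take the larger (rising MC): q* = 5.
Check: AVC at q = 5 is $16 ≤ P, so revenue covers variable cost.
Profit = P·q − TC = 46·5 − 563 = -$333, a loss, but smaller than the $483 fixed cost the firm would lose by shutting down.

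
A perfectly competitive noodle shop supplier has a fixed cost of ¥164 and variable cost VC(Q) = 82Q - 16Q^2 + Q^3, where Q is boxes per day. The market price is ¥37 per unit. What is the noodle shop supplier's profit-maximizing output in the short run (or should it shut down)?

Strip out fixed cost: VC = 82Q - 16Q^2 + Q^3. Then AVC = 82 - 16Q + Q^2 and MC = 82 - 32Q + 3Q^2.
The AVC parabola has its vertex at Q = 16/2 = 8, where AVC = 82 - 16·8 + 8^2 = ¥18.
Because ¥37 ≥ ¥18, revenue can cover variable cost; the firm operates.
P = MC gives 45 - 32Q + 3Q^2 = 0, with roots 5/3 and 9. Take the larger (rising MC): Q* = 9.
Check: AVC at Q = 9 is ¥19 ≤ P, so revenue covers variable cost.
Profit = P·Q − TC = 37·9 − 335 = -¥2, a loss, but smaller than the ¥164 fixed cost the firm would lose by shutting down.

Produce at Q = 9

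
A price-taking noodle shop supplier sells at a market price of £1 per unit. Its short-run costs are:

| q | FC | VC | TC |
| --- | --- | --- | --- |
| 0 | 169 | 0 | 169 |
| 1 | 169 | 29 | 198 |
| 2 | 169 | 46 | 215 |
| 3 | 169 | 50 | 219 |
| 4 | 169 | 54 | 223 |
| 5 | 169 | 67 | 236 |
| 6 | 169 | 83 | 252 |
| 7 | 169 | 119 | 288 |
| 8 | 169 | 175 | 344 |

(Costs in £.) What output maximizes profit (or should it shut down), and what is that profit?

q = 0 (shut down); profit = -£169

Profit at each row (π = 1q − TC): q=0: -169; q=1: -197; q=2: -213; q=3: -216; q=4: -219; q=5: -231; q=6: -246; q=7: -281; q=8: -336.
Profit is highest at q = 0. Equivalently, the lowest AVC in the table is 67/5 ≈ £13.40 at q = 5, and P = £1 falls below it — price never covers variable cost, so the firm shuts down and loses only its fixed cost.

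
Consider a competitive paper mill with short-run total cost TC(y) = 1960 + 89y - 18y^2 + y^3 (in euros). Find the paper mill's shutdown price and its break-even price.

Shutdown price = €8; break-even price = €173

AVC = 89 - 18y + y^2; minimized at y = 9, giving min AVC = €8. That is the shutdown price.
ATC = 1960/y + 89 - 18y + y^2. Setting dATC/dy = −1960/y^2 − 18 + 2y = 0 gives y = 14 (since 2·14^3 − 18·14^2 = 1960).
min ATC = 1960/14 + 89 − 18·14 + 14^2 = €173. That is the break-even price.
Between these two prices the firm operates at a loss; above €173 it earns a profit.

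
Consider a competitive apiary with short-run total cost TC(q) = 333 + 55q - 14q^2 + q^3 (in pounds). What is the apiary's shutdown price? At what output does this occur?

£6 per unit, at q = 7

The firm shuts down when price falls below the minimum of average variable cost. AVC = VC/q = 55 - 14q + q^2.
At the minimum of AVC, MC = AVC. MC = 55 - 28q + 3q^2; setting MC = AVC gives 2q^2 - 14q = 0, so q = 7. min AVC = 6.
So the shutdown price is £6.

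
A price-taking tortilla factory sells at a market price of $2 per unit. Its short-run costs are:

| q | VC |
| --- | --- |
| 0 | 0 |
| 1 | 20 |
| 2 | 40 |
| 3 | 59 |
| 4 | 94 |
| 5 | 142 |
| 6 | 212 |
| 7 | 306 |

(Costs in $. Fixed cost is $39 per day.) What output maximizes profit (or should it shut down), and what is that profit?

Tabulate TR − TC: q=0: -39; q=1: -57; q=2: -75; q=3: -92; q=4: -125; q=5: -171; q=6: -239; q=7: -331.
Profit is highest at q = 0. Equivalently, the lowest AVC in the table is 59/3 ≈ $19.67 at q = 3, and P = $2 falls below it — price never covers variable cost, so the firm shuts down and loses only its fixed cost.

q = 0 (shut down); profit = -$39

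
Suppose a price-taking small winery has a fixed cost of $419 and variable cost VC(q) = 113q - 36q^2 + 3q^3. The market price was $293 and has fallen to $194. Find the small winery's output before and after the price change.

AVC = 113 - 36q + 3q^2, minimized at q = 6 where min AVC = $5. MC = 113 - 72q + 9q^2.
At P = $293 ≥ min AVC, set P = MC on the rising branch: q = 10.
At P = $194 ≥ min AVC, set P = MC: q = 9. The firm stays open but cuts output.

Output falls from 10 to 9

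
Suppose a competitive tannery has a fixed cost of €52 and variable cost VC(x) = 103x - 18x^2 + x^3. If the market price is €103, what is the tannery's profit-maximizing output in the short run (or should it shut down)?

Produce at x = 12

Strip out fixed cost: VC = 103x - 18x^2 + x^3. Then AVC = 103 - 18x + x^2 and MC = 103 - 36x + 3x^2.
AVC hits its minimum where MC = AVC, at x = 9, giving min AVC = 103 - 18·9 + 9^2 = €22.
Since P = €103 ≥ min AVC = €22, price covers variable cost and the firm should produce.
P = MC gives -36x + 3x^2 = 0, with roots 0 and 12. Take the larger (rising MC): x* = 12.
Check: AVC at x = 12 is €31 ≤ P, so revenue covers variable cost.
Profit = P·x − TC = 103·12 − 424 = €812.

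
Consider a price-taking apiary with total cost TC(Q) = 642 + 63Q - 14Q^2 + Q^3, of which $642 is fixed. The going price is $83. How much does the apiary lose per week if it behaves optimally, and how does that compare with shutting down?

AVC = 63 - 14Q + Q^2; min AVC = $14 at Q = 7. Since P = $83 ≥ min AVC, the firm produces.
With MC = 63 - 28Q + 3Q^2, P = MC on the upward-sloping part at Q* = 10.
TR = 83·10 = 830. TC = 642 + 230 = 872. Profit = 830 − 872 = -$42.
That loss of $42 beats the $642 the firm would lose by shutting down; producing recovers $600 of fixed cost.

Profit = -$42 at Q = 10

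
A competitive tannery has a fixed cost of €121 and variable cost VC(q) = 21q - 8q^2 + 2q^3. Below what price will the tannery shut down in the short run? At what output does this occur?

€13 per unit, at q = 2

The firm shuts down when price falls below the minimum of average variable cost. AVC = VC/q = 21 - 8q + 2q^2.
dAVC/dq = -8 + 4q = 0 gives q = 2. min AVC = 21 - 8·2 + 2·2^2 = 13.
The firm shuts down for any P below €13.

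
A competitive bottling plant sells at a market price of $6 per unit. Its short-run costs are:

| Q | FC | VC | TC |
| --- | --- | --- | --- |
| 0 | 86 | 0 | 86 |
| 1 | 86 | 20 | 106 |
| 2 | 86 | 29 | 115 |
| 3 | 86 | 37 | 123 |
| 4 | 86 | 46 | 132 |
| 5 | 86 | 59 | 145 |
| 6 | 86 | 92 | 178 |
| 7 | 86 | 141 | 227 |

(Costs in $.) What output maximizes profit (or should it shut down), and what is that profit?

Q = 0 (shut down); profit = -$86

Profit at each row (π = 6Q − TC): Q=0: -86; Q=1: -100; Q=2: -103; Q=3: -105; Q=4: -108; Q=5: -115; Q=6: -142; Q=7: -185.
Profit is highest at Q = 0. Equivalently, the lowest AVC in the table is 46/4 ≈ $11.50 at Q = 4, and P = $6 falls below it — price never covers variable cost, so the firm shuts down and loses only its fixed cost.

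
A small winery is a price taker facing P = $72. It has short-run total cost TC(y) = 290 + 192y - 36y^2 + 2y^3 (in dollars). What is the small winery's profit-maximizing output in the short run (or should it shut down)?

Produce at y = 10

Strip out fixed cost: VC = 192y - 36y^2 + 2y^3. Then AVC = 192 - 36y + 2y^2 and MC = 192 - 72y + 6y^2.
AVC hits its minimum where MC = AVC, at y = 9, giving min AVC = 192 - 36·9 + 2·9^2 = $30.
P = $72 exceeds min AVC = $30, so the firm stays open.
Set P = MC: 72 = 192 - 72y + 6y^2 → 120 - 72y + 6y^2 = 0. The roots are y = 2 and y = 10; the profit-maximizing output is on the rising part of MC, so y* = 10.
Check: AVC at y = 10 is $32 ≤ P, so revenue covers variable cost.
Profit = P·y − TC = 72·10 − 610 = $110.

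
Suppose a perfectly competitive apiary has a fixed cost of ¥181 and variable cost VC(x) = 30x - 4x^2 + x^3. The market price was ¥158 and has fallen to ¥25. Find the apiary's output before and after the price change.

AVC = 30 - 4x + x^2, minimized at x = 2 where min AVC = ¥26. MC = 30 - 8x + 3x^2.
With P = ¥158 above the shutdown price, P = MC gives x = 8.
At P = ¥25 < min AVC = ¥26, price no longer covers variable cost at any output, so the firm shuts down: x = 0.

Output falls from 8 to 0 (the firm shuts down)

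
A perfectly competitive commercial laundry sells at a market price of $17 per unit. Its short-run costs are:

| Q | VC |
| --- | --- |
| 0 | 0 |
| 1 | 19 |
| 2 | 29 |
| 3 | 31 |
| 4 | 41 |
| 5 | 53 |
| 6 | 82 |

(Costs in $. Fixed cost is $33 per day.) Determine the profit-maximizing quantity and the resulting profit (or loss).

Q = 5; profit = -$1

Profit at each row (π = 17Q − TC): Q=0: -33; Q=1: -35; Q=2: -28; Q=3: -13; Q=4: -6; Q=5: -1; Q=6: -13.
Profit is maximized at Q = 5. AVC there is 53/5 = $10.60 ≤ P, so producing beats shutting down (which would give -$33).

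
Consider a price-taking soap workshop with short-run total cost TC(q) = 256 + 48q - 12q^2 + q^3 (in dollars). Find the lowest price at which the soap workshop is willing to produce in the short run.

$12 per unit

The firm shuts down when price falls below the minimum of average variable cost. AVC = VC/q = 48 - 12q + q^2.
At the minimum of AVC, MC = AVC. MC = 48 - 24q + 3q^2; setting MC = AVC gives 2q^2 - 12q = 0, so q = 6. min AVC = 12.
So the shutdown price is $12.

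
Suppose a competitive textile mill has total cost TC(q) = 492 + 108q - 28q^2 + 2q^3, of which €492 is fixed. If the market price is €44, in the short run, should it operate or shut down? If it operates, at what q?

Produce at q = 8

Strip out fixed cost: VC = 108q - 28q^2 + 2q^3. Then AVC = 108 - 28q + 2q^2 and MC = 108 - 56q + 6q^2.
AVC hits its minimum where MC = AVC, at q = 7, giving min AVC = 108 - 28·7 + 2·7^2 = €10.
Because €44 ≥ €10, revenue can cover variable cost; the firm operates.
P = MC gives 64 - 56q + 6q^2 = 0, with roots 4/3 and 8. Take the larger (rising MC): q* = 8.
Check: AVC at q = 8 is €12 ≤ P, so revenue covers variable cost.
Profit = P·q − TC = 44·8 − 588 = -€236, a loss, but smaller than the €492 fixed cost the firm would lose by shutting down.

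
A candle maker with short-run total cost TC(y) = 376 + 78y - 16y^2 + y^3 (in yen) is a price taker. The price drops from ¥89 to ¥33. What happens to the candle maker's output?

MC = 78 - 32y + 3y^2; the shutdown threshold is min AVC = ¥14 (at y = 8).
With P = ¥89 above the shutdown price, P = MC gives y = 11.
At P = ¥33 ≥ min AVC, set P = MC: y = 9. The firm stays open but cuts output.

Output falls from 11 to 9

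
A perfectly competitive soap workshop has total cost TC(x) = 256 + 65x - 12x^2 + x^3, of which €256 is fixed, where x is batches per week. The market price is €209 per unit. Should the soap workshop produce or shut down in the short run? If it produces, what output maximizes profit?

Produce at x = 12

Variable cost is VC = 65x - 12x^2 + x^3, so AVC = VC/x = 65 - 12x + x^2 and MC = dTC/dx = 65 - 24x + 3x^2.
AVC is minimized where dAVC/dx = -12 + 2x = 0, at x = 6; min AVC = 65 - 12·6 + 6^2 = €29.
Because €209 ≥ €29, revenue can cover variable cost; the firm operates.
Set P = MC: 209 = 65 - 24x + 3x^2 → -144 - 24x + 3x^2 = 0. The roots are x = -4 and x = 12; the profit-maximizing output is on the rising part of MC, so x* = 12.
Check: AVC at x = 12 is €65 ≤ P, so revenue covers variable cost.
Profit = P·x − TC = 209·12 − 1036 = €1472.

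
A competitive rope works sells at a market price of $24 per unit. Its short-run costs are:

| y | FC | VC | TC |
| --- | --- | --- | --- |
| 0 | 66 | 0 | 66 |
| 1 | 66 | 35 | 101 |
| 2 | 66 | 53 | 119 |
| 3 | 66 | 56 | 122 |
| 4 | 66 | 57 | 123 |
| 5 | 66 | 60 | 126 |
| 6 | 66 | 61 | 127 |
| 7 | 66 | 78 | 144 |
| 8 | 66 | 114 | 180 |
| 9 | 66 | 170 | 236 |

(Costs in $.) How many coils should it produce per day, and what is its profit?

Profit at each row (π = 24y − TC): y=0: -66; y=1: -77; y=2: -71; y=3: -50; y=4: -27; y=5: -6; y=6: 17; y=7: 24; y=8: 12; y=9: -20.
Profit is maximized at y = 7. AVC there is 78/7 = $11.14 ≤ P, so producing beats shutting down (which would give -$66).

y = 7; profit = $24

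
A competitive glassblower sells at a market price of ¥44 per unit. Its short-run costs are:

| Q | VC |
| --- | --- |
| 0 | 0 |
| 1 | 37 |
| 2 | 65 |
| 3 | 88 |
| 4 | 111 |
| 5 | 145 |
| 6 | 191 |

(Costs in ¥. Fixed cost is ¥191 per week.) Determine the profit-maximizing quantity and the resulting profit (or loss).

Tabulate TR − TC: Q=0: -191; Q=1: -184; Q=2: -168; Q=3: -147; Q=4: -126; Q=5: -116; Q=6: -118.
Profit is maximized at Q = 5. AVC there is 145/5 = ¥29 ≤ P, so producing beats shutting down (which would give -¥191).

Q = 5; profit = -¥116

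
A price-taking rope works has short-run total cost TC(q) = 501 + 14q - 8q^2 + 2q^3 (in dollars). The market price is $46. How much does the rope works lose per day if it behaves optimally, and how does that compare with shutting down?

AVC = 14 - 8q + 2q^2 has its minimum $6 at q = 2; price $46 clears that bar, so the firm operates.
With MC = 14 - 16q + 6q^2, P = MC on the upward-sloping part at q* = 4.
TR = 46·4 = 184. TC = 501 + 56 = 557. Profit = 184 − 557 = -$373.
That loss of $373 beats the $501 the firm would lose by shutting down; producing recovers $128 of fixed cost.

Profit = -$373 at q = 4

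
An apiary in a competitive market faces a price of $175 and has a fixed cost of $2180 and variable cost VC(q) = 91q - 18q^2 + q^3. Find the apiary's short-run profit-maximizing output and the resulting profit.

Profit = -$220 at q = 14

AVC = 91 - 18q + q^2 has its minimum $10 at q = 9; price $175 clears that bar, so the firm operates.
With MC = 91 - 36q + 3q^2, P = MC on the upward-sloping part at q* = 14.
TR = 175·14 = 2450. TC = 2180 + 490 = 2670. Profit = 2450 − 2670 = -$220.
By producing, the firm covers all variable cost plus $1960 of fixed cost; shutting down would lose the full $2180.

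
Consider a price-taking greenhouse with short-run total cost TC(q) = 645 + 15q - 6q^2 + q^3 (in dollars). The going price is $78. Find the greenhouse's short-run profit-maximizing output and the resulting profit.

Profit = -$253 at q = 7

AVC = 15 - 6q + q^2; min AVC = $6 at q = 3. Since P = $78 ≥ min AVC, the firm produces.
With MC = 15 - 12q + 3q^2, P = MC on the upward-sloping part at q* = 7.
TR = 78·7 = 546. TC = 645 + 154 = 799. Profit = 546 − 799 = -$253.
That loss of $253 beats the $645 the firm would lose by shutting down; producing recovers $392 of fixed cost.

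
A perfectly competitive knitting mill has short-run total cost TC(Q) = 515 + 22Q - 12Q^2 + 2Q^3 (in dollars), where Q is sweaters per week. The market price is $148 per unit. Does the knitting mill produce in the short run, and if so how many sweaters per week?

Produce at Q = 7

Strip out fixed cost: VC = 22Q - 12Q^2 + 2Q^3. Then AVC = 22 - 12Q + 2Q^2 and MC = 22 - 24Q + 6Q^2.
AVC hits its minimum where MC = AVC, at Q = 3, giving min AVC = 22 - 12·3 + 2·3^2 = $4.
Since P = $148 ≥ min AVC = $4, price covers variable cost and the firm should produce.
Solving P = MC: -126 - 24Q + 6Q^2 = 0 ⇒ Q = -3 or 7. On the upward-sloping branch, Q* = 7.
Check: AVC at Q = 7 is $36 ≤ P, so revenue covers variable cost.
Profit = P·Q − TC = 148·7 − 767 = $269.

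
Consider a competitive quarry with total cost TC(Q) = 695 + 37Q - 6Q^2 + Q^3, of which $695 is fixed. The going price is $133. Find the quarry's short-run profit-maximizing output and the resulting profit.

Profit = -$55 at Q = 8

AVC = 37 - 6Q + Q^2; min AVC = $28 at Q = 3. Since P = $133 ≥ min AVC, the firm produces.
MC = 37 - 12Q + 3Q^2. Setting P = MC and taking the root on the rising branch gives Q* = 8.
TR = 133·8 = 1064. TC = 695 + 424 = 1119. Profit = 1064 − 1119 = -$55.
By producing, the firm covers all variable cost plus $640 of fixed cost; shutting down would lose the full $695.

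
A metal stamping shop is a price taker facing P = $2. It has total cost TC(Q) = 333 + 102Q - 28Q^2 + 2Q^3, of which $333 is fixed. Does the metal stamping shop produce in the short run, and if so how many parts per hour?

Variable cost is VC = 102Q - 28Q^2 + 2Q^3, so AVC = VC/Q = 102 - 28Q + 2Q^2 and MC = dTC/dQ = 102 - 56Q + 6Q^2.
AVC hits its minimum where MC = AVC, at Q = 7, giving min AVC = 102 - 28·7 + 2·7^2 = $4.
Since P = $2 < min AVC = $4, price fails to cover variable cost at any output.
The firm minimizes its loss by shutting down and losing only its fixed cost of $333.

Shut down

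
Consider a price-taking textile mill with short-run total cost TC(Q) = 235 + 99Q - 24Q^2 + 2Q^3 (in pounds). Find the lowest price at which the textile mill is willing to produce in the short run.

The shutdown price is the minimum of AVC. VC = 99Q - 24Q^2 + 2Q^3, so AVC = 99 - 24Q + 2Q^2.
dAVC/dQ = -24 + 4Q = 0 gives Q = 6. min AVC = 99 - 24·6 + 2·6^2 = 27.
The firm shuts down for any P below £27.

£27 per unit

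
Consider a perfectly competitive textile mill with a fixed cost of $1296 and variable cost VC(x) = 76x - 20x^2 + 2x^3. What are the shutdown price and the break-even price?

Shutdown price = $26; break-even price = $202

AVC = 76 - 20x + 2x^2; minimized at x = 5, giving min AVC = $26. That is the shutdown price.
ATC = 1296/x + 76 - 20x + 2x^2. Setting dATC/dx = −1296/x^2 − 20 + 4x = 0 gives x = 9 (since 4·9^3 − 20·9^2 = 1296).
min ATC = 1296/9 + 76 − 20·9 + 2·9^2 = $202. That is the break-even price.
For $26 ≤ P < $202 the firm produces at a loss; below $26 it shuts down.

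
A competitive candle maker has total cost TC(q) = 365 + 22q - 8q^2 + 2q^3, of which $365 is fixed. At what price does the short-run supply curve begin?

The firm shuts down when price falls below the minimum of average variable cost. AVC = VC/q = 22 - 8q + 2q^2.
dAVC/dq = -8 + 4q = 0 gives q = 2. min AVC = 22 - 8·2 + 2·2^2 = 14.
The firm shuts down for any P below $14.

$14 per unit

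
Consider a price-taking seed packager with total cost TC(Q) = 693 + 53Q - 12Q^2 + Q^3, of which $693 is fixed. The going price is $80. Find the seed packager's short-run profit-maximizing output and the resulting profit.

Profit = -$207 at Q = 9

AVC = 53 - 12Q + Q^2; min AVC = $17 at Q = 6. Since P = $80 ≥ min AVC, the firm produces.
MC = 53 - 24Q + 3Q^2. Setting P = MC and taking the root on the rising branch gives Q* = 9.
TR = 80·9 = 720. TC = 693 + 234 = 927. Profit = 720 − 927 = -$207.
By producing, the firm covers all variable cost plus $486 of fixed cost; shutting down would lose the full $693.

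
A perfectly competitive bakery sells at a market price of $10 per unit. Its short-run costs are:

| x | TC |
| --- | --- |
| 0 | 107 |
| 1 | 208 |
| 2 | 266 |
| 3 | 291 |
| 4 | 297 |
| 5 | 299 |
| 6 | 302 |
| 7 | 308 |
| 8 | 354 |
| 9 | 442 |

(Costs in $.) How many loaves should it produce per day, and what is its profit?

Profit at each row (π = 10x − TC): x=0: -107; x=1: -198; x=2: -246; x=3: -261; x=4: -257; x=5: -249; x=6: -242; x=7: -238; x=8: -274; x=9: -352.
Profit is highest at x = 0. Equivalently, the lowest AVC in the table is 201/7 ≈ $28.71 at x = 7, and P = $10 falls below it — price never covers variable cost, so the firm shuts down and loses only its fixed cost.

x = 0 (shut down); profit = -$107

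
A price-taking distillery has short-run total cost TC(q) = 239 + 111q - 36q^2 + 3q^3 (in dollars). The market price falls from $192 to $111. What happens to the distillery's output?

AVC = 111 - 36q + 3q^2, minimized at q = 6 where min AVC = $3. MC = 111 - 72q + 9q^2.
With P = $192 above the shutdown price, P = MC gives q = 9.
At P = $111 ≥ min AVC, set P = MC: q = 8. The firm stays open but cuts output.

Output falls from 9 to 8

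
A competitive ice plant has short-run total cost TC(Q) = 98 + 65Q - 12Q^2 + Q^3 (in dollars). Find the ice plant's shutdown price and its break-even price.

AVC = 65 - 12Q + Q^2; minimized at Q = 6, giving min AVC = $29. That is the shutdown price.
ATC = 98/Q + 65 - 12Q + Q^2. Setting dATC/dQ = −98/Q^2 − 12 + 2Q = 0 gives Q = 7 (since 2·7^3 − 12·7^2 = 98).
min ATC = 98/7 + 65 − 12·7 + 7^2 = $44. That is the break-even price.
Between these two prices the firm operates at a loss; above $44 it earns a profit.

Shutdown price = $29; break-even price = $44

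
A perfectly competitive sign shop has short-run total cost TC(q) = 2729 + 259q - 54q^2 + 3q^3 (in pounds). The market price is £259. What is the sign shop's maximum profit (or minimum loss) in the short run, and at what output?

Profit = -£137 at q = 12

AVC = 259 - 54q + 3q^2 has its minimum £16 at q = 9; price £259 clears that bar, so the firm operates.
With MC = 259 - 108q + 9q^2, P = MC on the upward-sloping part at q* = 12.
TR = 259·12 = 3108. TC = 2729 + 516 = 3245. Profit = 3108 − 3245 = -£137.
By producing, the firm covers all variable cost plus £2592 of fixed cost; shutting down would lose the full £2729.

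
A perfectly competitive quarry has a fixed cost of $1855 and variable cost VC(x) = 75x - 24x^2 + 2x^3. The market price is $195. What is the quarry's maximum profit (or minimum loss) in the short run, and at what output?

Profit = -$255 at x = 10

AVC = 75 - 24x + 2x^2; min AVC = $3 at x = 6. Since P = $195 ≥ min AVC, the firm produces.
MC = 75 - 48x + 6x^2. Setting P = MC and taking the root on the rising branch gives x* = 10.
TR = 195·10 = 1950. TC = 1855 + 350 = 2205. Profit = 1950 − 2205 = -$255.
By producing, the firm covers all variable cost plus $1600 of fixed cost; shutting down would lose the full $1855.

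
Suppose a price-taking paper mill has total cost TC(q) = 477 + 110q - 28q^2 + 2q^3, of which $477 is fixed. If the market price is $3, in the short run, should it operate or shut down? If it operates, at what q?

Strip out fixed cost: VC = 110q - 28q^2 + 2q^3. Then AVC = 110 - 28q + 2q^2 and MC = 110 - 56q + 6q^2.
AVC hits its minimum where MC = AVC, at q = 7, giving min AVC = 110 - 28·7 + 2·7^2 = $12.
With P < min AVC ($3 < $12), every unit sold adds to the loss.
The firm minimizes its loss by shutting down and losing only its fixed cost of $477.

Shut down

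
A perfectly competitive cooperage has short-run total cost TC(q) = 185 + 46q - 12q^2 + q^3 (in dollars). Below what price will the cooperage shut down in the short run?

$10 per unit

The shutdown price is the minimum of AVC. VC = 46q - 12q^2 + q^3, so AVC = 46 - 12q + q^2.
dAVC/dq = -12 + 2q = 0 gives q = 6. min AVC = 46 - 12·6 + 6^2 = 10.
The firm shuts down for any P below $10.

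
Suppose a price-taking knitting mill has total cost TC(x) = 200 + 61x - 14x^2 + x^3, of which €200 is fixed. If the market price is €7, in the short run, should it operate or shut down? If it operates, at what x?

Variable cost is VC = 61x - 14x^2 + x^3, so AVC = VC/x = 61 - 14x + x^2 and MC = dTC/dx = 61 - 28x + 3x^2.
The AVC parabola has its vertex at x = 14/2 = 7, where AVC = 61 - 14·7 + 7^2 = €12.
Since P = €7 < min AVC = €12, price fails to cover variable cost at any output.
Shutting down limits the loss to fixed cost, €200.

Shut down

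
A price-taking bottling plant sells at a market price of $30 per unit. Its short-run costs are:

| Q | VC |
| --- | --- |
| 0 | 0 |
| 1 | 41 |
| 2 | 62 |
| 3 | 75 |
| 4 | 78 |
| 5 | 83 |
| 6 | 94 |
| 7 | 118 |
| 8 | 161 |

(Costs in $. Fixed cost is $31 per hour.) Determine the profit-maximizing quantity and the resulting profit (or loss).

Tabulate TR − TC: Q=0: -31; Q=1: -42; Q=2: -33; Q=3: -16; Q=4: 11; Q=5: 36; Q=6: 55; Q=7: 61; Q=8: 48.
Profit is maximized at Q = 7. AVC there is 118/7 = $16.86 ≤ P, so producing beats shutting down (which would give -$31).

Q = 7; profit = $61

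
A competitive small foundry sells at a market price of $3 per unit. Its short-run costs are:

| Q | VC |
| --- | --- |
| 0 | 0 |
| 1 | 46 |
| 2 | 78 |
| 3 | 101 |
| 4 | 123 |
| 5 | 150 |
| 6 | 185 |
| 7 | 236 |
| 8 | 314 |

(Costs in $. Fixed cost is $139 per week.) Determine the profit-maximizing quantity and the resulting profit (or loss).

Q = 0 (shut down); profit = -$139

Tabulate TR − TC: Q=0: -139; Q=1: -182; Q=2: -211; Q=3: -231; Q=4: -250; Q=5: -274; Q=6: -306; Q=7: -354; Q=8: -429.
Profit is highest at Q = 0. Equivalently, the lowest AVC in the table is 150/5 ≈ $30 at Q = 5, and P = $3 falls below it — price never covers variable cost, so the firm shuts down and loses only its fixed cost.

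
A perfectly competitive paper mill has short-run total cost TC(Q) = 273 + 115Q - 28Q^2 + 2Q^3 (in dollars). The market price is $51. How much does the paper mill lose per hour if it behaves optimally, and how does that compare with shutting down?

Profit = -$17 at Q = 8

AVC = 115 - 28Q + 2Q^2; min AVC = $17 at Q = 7. Since P = $51 ≥ min AVC, the firm produces.
With MC = 115 - 56Q + 6Q^2, P = MC on the upward-sloping part at Q* = 8.
TR = 51·8 = 408. TC = 273 + 152 = 425. Profit = 408 − 425 = -$17.
By producing, the firm covers all variable cost plus $256 of fixed cost; shutting down would lose the full $273.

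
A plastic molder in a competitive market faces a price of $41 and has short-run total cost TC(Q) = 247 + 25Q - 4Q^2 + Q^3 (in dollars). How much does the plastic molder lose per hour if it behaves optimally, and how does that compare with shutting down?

Profit = -$183 at Q = 4

AVC = 25 - 4Q + Q^2 has its minimum $21 at Q = 2; price $41 clears that bar, so the firm operates.
With MC = 25 - 8Q + 3Q^2, P = MC on the upward-sloping part at Q* = 4.
TR = 41·4 = 164. TC = 247 + 100 = 347. Profit = 164 − 347 = -$183.
That loss of $183 beats the $247 the firm would lose by shutting down; producing recovers $64 of fixed cost.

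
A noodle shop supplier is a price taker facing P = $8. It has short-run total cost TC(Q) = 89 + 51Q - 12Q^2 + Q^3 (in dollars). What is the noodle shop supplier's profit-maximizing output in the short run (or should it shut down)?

From TC, MC = TC'(Q) = 51 - 24Q + 3Q^2 and AVC = VC/Q = 51 - 12Q + Q^2.
AVC hits its minimum where MC = AVC, at Q = 6, giving min AVC = 51 - 12·6 + 6^2 = $15.
P = $8 lies below min AVC = $15; no output level covers variable cost.
Best response: produce nothing and absorb the $89 fixed cost.

Shut down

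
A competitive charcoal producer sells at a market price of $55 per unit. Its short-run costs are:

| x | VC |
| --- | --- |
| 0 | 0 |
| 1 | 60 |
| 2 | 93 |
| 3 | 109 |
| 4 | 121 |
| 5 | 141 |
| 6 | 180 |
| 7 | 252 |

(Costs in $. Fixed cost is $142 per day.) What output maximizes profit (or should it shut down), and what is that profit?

Profit at each row (π = 55x − TC): x=0: -142; x=1: -147; x=2: -125; x=3: -86; x=4: -43; x=5: -8; x=6: 8; x=7: -9.
Profit is maximized at x = 6. AVC there is 180/6 = $30 ≤ P, so producing beats shutting down (which would give -$142).

x = 6; profit = $8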